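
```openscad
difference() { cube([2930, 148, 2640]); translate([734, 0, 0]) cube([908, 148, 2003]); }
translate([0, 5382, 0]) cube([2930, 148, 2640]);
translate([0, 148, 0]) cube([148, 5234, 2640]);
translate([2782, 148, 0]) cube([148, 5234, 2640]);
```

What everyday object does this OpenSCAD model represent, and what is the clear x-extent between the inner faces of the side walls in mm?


A single room. The interior width is 2634 mm.

Four walls enclosing a rectangle with a door in the front wall — a room. Outside width 2930 minus two 148 mm walls gives 2634 mm.


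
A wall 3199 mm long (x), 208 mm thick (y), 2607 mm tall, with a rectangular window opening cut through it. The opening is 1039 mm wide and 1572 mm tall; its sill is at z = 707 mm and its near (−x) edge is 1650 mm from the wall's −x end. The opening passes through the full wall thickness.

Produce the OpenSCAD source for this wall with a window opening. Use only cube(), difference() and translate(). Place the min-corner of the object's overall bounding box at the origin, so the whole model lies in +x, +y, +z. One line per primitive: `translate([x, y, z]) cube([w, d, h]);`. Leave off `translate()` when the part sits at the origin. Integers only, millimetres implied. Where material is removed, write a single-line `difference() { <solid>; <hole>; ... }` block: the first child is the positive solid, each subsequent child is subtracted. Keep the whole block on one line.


difference() { cube([3199, 208, 2607]); translate([1650, 0, 707]) cube([1039, 208, 1572]); }


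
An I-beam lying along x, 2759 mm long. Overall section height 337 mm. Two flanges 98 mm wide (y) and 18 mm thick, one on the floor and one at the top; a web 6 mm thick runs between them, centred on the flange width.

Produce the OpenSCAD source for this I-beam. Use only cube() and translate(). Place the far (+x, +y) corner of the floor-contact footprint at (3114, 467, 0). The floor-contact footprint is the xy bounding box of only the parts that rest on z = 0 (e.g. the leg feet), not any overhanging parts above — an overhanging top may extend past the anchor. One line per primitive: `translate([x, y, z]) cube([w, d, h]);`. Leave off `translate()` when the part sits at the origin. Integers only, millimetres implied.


translate([355, 369, 0]) cube([2759, 98, 18]);
translate([355, 415, 18]) cube([2759, 6, 301]);
translate([355, 369, 319]) cube([2759, 98, 18]);


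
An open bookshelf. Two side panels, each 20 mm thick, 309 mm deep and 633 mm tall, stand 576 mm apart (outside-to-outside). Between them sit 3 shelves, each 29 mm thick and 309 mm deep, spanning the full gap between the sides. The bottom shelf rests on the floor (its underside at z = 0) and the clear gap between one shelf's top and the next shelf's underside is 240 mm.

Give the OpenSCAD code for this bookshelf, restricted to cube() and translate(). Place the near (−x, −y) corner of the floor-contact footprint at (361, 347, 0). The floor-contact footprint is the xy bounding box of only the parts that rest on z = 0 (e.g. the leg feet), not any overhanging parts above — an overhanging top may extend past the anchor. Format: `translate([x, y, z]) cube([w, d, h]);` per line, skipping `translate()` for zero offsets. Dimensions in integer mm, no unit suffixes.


translate([361, 347, 0]) cube([20, 309, 633]);
translate([917, 347, 0]) cube([20, 309, 633]);
translate([381, 347, 0]) cube([536, 309, 29]);
translate([381, 347, 269]) cube([536, 309, 29]);
translate([381, 347, 538]) cube([536, 309, 29]);


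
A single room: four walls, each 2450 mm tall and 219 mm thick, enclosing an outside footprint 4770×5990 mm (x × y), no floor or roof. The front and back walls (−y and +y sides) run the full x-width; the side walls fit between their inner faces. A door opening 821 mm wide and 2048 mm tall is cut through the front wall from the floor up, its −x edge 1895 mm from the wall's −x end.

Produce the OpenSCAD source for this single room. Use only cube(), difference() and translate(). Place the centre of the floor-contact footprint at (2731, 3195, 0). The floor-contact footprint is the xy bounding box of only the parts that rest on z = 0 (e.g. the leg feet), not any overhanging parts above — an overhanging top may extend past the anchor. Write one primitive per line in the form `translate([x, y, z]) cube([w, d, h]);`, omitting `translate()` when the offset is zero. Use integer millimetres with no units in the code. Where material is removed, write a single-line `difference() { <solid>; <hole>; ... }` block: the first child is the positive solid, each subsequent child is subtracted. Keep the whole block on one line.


difference() { translate([346, 200, 0]) cube([4770, 219, 2450]); translate([2241, 200, 0]) cube([821, 219, 2048]); }
translate([346, 5971, 0]) cube([4770, 219, 2450]);
translate([346, 419, 0]) cube([219, 5552, 2450]);
translate([4897, 419, 0]) cube([219, 5552, 2450]);


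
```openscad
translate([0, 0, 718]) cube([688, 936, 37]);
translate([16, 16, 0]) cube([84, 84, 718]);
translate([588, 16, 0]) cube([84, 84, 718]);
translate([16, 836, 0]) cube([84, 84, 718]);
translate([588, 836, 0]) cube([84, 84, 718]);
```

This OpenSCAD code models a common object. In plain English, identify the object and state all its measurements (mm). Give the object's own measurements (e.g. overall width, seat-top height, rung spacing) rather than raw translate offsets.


A table: top 688 mm (x) × 936 mm (y), 37 mm thick, upper face at z = 755 mm, on four 84×84 mm square legs, each inset 16 mm from the nearest pair of top edges from z = 0 to the bottom of the top.


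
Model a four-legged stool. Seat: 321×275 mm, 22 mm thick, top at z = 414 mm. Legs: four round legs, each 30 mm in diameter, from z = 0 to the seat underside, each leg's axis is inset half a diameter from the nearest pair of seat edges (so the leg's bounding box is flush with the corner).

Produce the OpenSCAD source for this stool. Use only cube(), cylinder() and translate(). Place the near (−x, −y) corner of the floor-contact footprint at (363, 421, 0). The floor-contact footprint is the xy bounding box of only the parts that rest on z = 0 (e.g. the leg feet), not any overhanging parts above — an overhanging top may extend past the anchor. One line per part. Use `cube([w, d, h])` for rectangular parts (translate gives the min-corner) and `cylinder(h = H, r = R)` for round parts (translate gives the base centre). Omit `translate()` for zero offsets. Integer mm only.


translate([363, 421, 392]) cube([321, 275, 22]);
translate([378, 436, 0]) cylinder(h = 392, r = 15);
translate([669, 436, 0]) cylinder(h = 392, r = 15);
translate([378, 681, 0]) cylinder(h = 392, r = 15);
translate([669, 681, 0]) cylinder(h = 392, r = 15);


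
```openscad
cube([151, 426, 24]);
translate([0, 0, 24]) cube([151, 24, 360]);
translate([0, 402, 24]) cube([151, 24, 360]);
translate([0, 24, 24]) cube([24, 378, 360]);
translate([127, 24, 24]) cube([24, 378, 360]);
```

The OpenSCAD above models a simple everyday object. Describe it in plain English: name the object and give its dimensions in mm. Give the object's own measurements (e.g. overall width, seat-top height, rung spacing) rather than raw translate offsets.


An open-topped rectangular box: outside dimensions 151×426×384 mm, with a uniform wall and base thickness of 24 mm. The base is a full 151×426 slab on the floor; four walls sit on top of the base. The front and back walls (the −y and +y sides) span the full width; the two side walls fit between them.


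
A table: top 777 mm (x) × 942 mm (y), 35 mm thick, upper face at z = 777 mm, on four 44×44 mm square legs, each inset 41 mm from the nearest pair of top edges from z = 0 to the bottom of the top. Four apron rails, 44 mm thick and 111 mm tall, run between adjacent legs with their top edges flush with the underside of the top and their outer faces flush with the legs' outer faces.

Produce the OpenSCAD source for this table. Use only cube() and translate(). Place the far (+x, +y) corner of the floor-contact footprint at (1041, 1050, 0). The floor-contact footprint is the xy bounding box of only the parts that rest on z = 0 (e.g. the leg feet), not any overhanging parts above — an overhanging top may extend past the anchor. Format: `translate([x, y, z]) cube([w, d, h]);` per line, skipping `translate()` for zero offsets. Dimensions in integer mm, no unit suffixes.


// leg_h = 777 - 35 = 742
// apron z = 742 - 111 = 631
translate([305, 149, 742]) cube([777, 942, 35]);
translate([346, 190, 0]) cube([44, 44, 742]);
translate([997, 190, 0]) cube([44, 44, 742]);
translate([346, 1006, 0]) cube([44, 44, 742]);
translate([997, 1006, 0]) cube([44, 44, 742]);
translate([390, 190, 631]) cube([607, 44, 111]);
translate([390, 1006, 631]) cube([607, 44, 111]);
translate([346, 234, 631]) cube([44, 772, 111]);
translate([997, 234, 631]) cube([44, 772, 111]);


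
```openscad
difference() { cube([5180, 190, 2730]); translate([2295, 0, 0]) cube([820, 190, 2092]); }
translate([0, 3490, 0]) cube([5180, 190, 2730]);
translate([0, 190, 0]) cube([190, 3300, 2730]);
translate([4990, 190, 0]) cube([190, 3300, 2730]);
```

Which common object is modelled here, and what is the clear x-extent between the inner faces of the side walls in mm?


A single room. The interior width is 4800 mm.

Four walls enclosing a rectangle with a door in the front wall — a room. Outside width 5180 minus two 190 mm walls gives 4800 mm.


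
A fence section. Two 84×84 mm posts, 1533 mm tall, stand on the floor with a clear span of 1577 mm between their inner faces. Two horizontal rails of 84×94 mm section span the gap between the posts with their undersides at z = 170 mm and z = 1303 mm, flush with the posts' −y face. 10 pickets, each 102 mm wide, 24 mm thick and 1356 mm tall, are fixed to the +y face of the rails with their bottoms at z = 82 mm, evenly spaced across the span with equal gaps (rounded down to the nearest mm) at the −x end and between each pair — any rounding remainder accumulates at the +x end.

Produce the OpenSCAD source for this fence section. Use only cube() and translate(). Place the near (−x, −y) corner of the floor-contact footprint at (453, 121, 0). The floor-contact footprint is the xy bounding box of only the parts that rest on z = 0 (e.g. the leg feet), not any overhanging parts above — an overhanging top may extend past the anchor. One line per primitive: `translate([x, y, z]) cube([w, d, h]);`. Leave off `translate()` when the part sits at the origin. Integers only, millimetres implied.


translate([453, 121, 0]) cube([84, 84, 1533]);
translate([2114, 121, 0]) cube([84, 84, 1533]);
translate([537, 121, 170]) cube([1577, 84, 94]);
translate([537, 121, 1303]) cube([1577, 84, 94]);
translate([587, 205, 82]) cube([102, 24, 1356]);
translate([739, 205, 82]) cube([102, 24, 1356]);
translate([891, 205, 82]) cube([102, 24, 1356]);
translate([1043, 205, 82]) cube([102, 24, 1356]);
translate([1195, 205, 82]) cube([102, 24, 1356]);
translate([1347, 205, 82]) cube([102, 24, 1356]);
translate([1499, 205, 82]) cube([102, 24, 1356]);
translate([1651, 205, 82]) cube([102, 24, 1356]);
translate([1803, 205, 82]) cube([102, 24, 1356]);
translate([1955, 205, 82]) cube([102, 24, 1356]);


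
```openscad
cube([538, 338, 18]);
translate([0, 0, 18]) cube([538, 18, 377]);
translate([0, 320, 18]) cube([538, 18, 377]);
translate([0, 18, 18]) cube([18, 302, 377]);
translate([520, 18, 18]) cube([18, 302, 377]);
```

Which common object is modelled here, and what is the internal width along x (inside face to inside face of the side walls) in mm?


An open box. The internal width is 502 mm.

A 538×338 base slab with four walls standing on it — an open box. The base is 538 mm wide and the walls are 18 mm thick, so the internal width is 538 − 2 × 18 = 502 mm.


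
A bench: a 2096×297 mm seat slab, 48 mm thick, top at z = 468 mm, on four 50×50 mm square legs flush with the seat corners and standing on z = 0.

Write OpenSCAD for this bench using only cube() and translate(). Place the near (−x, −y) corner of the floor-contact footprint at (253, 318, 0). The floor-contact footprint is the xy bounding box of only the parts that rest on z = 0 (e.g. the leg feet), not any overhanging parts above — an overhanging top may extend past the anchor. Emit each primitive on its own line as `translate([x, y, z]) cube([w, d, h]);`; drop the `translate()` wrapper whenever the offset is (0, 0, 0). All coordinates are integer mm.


translate([253, 318, 420]) cube([2096, 297, 48]);
translate([253, 318, 0]) cube([50, 50, 420]);
translate([253, 565, 0]) cube([50, 50, 420]);
translate([2299, 318, 0]) cube([50, 50, 420]);
translate([2299, 565, 0]) cube([50, 50, 420]);


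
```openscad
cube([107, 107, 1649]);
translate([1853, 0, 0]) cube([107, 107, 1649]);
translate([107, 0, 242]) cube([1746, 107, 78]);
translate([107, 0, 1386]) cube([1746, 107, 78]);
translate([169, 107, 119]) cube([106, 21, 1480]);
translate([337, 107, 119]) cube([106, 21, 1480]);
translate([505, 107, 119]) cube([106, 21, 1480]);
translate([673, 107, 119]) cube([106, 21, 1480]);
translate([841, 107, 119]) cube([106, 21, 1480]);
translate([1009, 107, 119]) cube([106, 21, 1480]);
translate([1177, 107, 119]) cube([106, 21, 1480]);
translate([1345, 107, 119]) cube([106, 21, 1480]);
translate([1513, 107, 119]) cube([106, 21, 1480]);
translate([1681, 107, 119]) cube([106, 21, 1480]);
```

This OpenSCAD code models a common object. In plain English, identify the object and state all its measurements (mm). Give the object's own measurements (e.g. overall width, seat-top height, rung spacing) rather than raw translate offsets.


A fence section. Two 107×107 mm posts, 1649 mm tall, stand on the floor with a clear span of 1746 mm between their inner faces. Two horizontal rails of 107×78 mm section span the gap between the posts with their undersides at z = 242 mm and z = 1386 mm, flush with the posts' −y face. 10 pickets, each 106 mm wide, 21 mm thick and 1480 mm tall, are fixed to the +y face of the rails with their bottoms at z = 119 mm, spaced across the span with a 62 mm gap after the −x post and between neighbouring pickets, with 66 mm left before the +x post.


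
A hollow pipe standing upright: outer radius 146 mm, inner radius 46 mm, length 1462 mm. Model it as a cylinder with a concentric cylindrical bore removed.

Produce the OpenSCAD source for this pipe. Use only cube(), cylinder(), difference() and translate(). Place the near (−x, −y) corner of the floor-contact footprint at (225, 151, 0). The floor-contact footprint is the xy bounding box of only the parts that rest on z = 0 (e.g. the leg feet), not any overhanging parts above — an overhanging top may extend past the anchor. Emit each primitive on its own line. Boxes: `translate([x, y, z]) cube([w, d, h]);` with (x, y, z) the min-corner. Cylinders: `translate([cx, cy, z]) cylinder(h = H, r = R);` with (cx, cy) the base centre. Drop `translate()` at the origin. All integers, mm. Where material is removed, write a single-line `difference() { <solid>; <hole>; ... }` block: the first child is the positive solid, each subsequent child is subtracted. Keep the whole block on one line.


difference() { translate([371, 297, 0]) cylinder(h = 1462, r = 146); translate([371, 297, 0]) cylinder(h = 1462, r = 46); }


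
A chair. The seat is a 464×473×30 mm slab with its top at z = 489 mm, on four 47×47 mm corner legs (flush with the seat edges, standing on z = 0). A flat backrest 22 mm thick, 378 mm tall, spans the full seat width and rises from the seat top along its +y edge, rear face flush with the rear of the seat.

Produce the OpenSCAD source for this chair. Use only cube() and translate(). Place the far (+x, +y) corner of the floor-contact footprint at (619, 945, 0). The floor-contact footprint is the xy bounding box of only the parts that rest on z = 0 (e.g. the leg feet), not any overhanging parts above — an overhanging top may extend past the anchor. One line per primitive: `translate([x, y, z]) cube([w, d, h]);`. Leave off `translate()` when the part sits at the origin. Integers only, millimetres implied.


translate([155, 472, 459]) cube([464, 473, 30]);
translate([155, 472, 0]) cube([47, 47, 459]);
translate([572, 472, 0]) cube([47, 47, 459]);
translate([155, 898, 0]) cube([47, 47, 459]);
translate([572, 898, 0]) cube([47, 47, 459]);
translate([155, 923, 489]) cube([464, 22, 378]);


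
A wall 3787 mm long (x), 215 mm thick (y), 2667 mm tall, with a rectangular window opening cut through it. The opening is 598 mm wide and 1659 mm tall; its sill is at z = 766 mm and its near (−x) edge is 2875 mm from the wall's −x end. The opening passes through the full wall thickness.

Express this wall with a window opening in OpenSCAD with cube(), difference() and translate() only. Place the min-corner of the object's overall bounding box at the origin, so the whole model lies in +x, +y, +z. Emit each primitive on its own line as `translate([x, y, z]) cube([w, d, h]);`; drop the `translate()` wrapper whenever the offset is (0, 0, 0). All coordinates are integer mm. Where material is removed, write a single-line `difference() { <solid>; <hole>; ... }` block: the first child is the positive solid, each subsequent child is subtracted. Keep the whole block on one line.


difference() { cube([3787, 215, 2667]); translate([2875, 0, 766]) cube([598, 215, 1659]); }


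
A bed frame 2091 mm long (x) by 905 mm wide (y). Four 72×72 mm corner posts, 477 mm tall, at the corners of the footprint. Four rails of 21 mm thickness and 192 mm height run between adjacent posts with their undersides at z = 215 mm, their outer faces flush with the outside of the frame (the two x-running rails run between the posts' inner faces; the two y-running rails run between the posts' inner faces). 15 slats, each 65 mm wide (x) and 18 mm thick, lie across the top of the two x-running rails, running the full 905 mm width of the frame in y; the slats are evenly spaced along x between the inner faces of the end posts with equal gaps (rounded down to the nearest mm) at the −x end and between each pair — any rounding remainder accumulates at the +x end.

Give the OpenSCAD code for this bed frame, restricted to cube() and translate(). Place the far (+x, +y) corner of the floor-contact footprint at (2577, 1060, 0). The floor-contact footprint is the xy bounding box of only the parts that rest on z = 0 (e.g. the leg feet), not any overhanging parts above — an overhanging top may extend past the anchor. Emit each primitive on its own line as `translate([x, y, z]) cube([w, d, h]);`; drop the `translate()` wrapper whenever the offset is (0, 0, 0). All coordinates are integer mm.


// slat z = rail_z + rail_h = 215 + 192 = 407
// slat gap = ⌊(1947 − 15·65) / 16⌋ = 60
translate([486, 155, 0]) cube([72, 72, 477]);
translate([486, 988, 0]) cube([72, 72, 477]);
translate([2505, 155, 0]) cube([72, 72, 477]);
translate([2505, 988, 0]) cube([72, 72, 477]);
translate([558, 155, 215]) cube([1947, 21, 192]);
translate([558, 1039, 215]) cube([1947, 21, 192]);
translate([486, 227, 215]) cube([21, 761, 192]);
translate([2556, 227, 215]) cube([21, 761, 192]);
translate([618, 155, 407]) cube([65, 905, 18]);
translate([743, 155, 407]) cube([65, 905, 18]);
translate([868, 155, 407]) cube([65, 905, 18]);
translate([993, 155, 407]) cube([65, 905, 18]);
translate([1118, 155, 407]) cube([65, 905, 18]);
translate([1243, 155, 407]) cube([65, 905, 18]);
translate([1368, 155, 407]) cube([65, 905, 18]);
translate([1493, 155, 407]) cube([65, 905, 18]);
translate([1618, 155, 407]) cube([65, 905, 18]);
translate([1743, 155, 407]) cube([65, 905, 18]);
translate([1868, 155, 407]) cube([65, 905, 18]);
translate([1993, 155, 407]) cube([65, 905, 18]);
translate([2118, 155, 407]) cube([65, 905, 18]);
translate([2243, 155, 407]) cube([65, 905, 18]);
translate([2368, 155, 407]) cube([65, 905, 18]);


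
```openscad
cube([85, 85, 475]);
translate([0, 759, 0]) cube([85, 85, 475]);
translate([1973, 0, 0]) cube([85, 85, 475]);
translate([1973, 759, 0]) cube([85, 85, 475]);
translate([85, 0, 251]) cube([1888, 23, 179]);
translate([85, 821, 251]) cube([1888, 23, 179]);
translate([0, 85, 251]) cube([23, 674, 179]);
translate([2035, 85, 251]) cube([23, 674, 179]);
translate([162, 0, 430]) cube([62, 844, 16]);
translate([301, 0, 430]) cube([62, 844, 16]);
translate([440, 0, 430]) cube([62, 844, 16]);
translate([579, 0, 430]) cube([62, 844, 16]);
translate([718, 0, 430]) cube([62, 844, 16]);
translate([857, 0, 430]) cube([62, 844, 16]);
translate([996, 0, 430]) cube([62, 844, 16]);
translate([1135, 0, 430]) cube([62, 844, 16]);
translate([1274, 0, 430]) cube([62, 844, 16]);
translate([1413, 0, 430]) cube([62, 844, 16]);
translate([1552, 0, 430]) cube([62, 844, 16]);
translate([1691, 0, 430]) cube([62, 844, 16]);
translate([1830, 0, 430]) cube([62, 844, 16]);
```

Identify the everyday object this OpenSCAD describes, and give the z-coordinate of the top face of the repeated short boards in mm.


A bed frame. The slat-top height is 446 mm.

Four posts, four rails, and a row of slats — a bed frame. Slats sit on the rails at z = 251 + 179 = 430; with slat thickness 16, the top is 446 mm.


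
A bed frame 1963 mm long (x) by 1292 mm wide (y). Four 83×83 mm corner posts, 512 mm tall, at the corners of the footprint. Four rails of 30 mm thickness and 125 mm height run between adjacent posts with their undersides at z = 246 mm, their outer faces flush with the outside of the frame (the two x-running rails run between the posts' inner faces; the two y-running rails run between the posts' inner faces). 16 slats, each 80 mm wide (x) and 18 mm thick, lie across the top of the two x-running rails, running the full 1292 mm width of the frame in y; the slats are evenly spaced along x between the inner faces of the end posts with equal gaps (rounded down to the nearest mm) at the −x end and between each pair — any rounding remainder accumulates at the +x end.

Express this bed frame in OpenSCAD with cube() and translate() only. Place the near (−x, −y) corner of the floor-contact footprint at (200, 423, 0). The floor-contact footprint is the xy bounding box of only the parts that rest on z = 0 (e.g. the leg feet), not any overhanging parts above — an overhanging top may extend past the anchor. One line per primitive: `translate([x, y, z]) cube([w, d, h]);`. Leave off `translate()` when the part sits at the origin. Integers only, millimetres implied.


translate([200, 423, 0]) cube([83, 83, 512]);
translate([200, 1632, 0]) cube([83, 83, 512]);
translate([2080, 423, 0]) cube([83, 83, 512]);
translate([2080, 1632, 0]) cube([83, 83, 512]);
translate([283, 423, 246]) cube([1797, 30, 125]);
translate([283, 1685, 246]) cube([1797, 30, 125]);
translate([200, 506, 246]) cube([30, 1126, 125]);
translate([2133, 506, 246]) cube([30, 1126, 125]);
translate([313, 423, 371]) cube([80, 1292, 18]);
translate([423, 423, 371]) cube([80, 1292, 18]);
translate([533, 423, 371]) cube([80, 1292, 18]);
translate([643, 423, 371]) cube([80, 1292, 18]);
translate([753, 423, 371]) cube([80, 1292, 18]);
translate([863, 423, 371]) cube([80, 1292, 18]);
translate([973, 423, 371]) cube([80, 1292, 18]);
translate([1083, 423, 371]) cube([80, 1292, 18]);
translate([1193, 423, 371]) cube([80, 1292, 18]);
translate([1303, 423, 371]) cube([80, 1292, 18]);
translate([1413, 423, 371]) cube([80, 1292, 18]);
translate([1523, 423, 371]) cube([80, 1292, 18]);
translate([1633, 423, 371]) cube([80, 1292, 18]);
translate([1743, 423, 371]) cube([80, 1292, 18]);
translate([1853, 423, 371]) cube([80, 1292, 18]);
translate([1963, 423, 371]) cube([80, 1292, 18]);


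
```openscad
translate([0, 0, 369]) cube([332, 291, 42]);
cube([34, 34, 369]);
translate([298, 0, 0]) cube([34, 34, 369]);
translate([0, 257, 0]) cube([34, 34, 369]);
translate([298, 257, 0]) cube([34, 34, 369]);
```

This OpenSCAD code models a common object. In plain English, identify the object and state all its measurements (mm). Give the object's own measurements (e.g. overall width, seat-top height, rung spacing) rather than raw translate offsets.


A simple wooden stool: a rectangular seat 332 mm (x) by 291 mm (y), 42 mm thick, top face at z = 411 mm, on four square legs, each 34×34 mm in cross-section. The legs rest on z = 0, each flush with a corner of the seat.


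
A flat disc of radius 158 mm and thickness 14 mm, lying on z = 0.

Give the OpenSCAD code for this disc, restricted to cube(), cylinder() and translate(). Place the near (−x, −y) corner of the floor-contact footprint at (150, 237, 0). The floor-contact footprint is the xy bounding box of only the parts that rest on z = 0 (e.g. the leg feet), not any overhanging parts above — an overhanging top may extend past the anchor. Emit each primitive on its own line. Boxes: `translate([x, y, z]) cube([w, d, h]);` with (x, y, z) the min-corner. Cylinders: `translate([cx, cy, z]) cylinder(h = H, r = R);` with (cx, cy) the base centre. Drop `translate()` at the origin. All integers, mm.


translate([308, 395, 0]) cylinder(h = 14, r = 158);


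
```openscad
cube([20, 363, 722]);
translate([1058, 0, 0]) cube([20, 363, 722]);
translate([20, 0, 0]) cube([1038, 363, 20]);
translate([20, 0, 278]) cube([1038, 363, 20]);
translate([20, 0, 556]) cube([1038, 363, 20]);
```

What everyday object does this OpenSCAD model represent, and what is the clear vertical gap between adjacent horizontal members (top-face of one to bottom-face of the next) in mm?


A bookshelf. The clear shelf gap is 258 mm.

Two tall side panels with 3 horizontal boards between them — a bookshelf. The first two shelf undersides are at z = 0 and z = 278; with shelf thickness 20, the clear gap is 278 − 0 − 20 = 258 mm.


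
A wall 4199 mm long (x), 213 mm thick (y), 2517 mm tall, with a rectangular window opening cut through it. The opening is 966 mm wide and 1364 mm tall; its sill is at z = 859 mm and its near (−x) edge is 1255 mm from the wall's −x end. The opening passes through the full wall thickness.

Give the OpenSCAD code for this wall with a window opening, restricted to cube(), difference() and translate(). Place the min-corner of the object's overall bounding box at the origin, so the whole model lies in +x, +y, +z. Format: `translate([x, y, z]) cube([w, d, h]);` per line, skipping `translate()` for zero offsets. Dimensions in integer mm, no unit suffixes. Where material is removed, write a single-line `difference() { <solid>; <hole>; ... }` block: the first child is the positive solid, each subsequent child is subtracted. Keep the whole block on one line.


difference() { cube([4199, 213, 2517]); translate([1255, 0, 859]) cube([966, 213, 1364]); }


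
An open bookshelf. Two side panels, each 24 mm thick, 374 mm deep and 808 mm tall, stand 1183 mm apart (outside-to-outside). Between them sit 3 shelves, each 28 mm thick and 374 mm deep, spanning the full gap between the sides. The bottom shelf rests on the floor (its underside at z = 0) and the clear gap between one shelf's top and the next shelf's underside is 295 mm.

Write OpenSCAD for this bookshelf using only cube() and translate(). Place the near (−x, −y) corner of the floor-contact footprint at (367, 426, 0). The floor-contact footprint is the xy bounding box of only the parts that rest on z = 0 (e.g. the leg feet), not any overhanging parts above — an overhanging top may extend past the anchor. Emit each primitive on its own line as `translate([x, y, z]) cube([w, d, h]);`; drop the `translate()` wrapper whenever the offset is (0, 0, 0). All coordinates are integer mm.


translate([367, 426, 0]) cube([24, 374, 808]);
translate([1526, 426, 0]) cube([24, 374, 808]);
translate([391, 426, 0]) cube([1135, 374, 28]);
translate([391, 426, 323]) cube([1135, 374, 28]);
translate([391, 426, 646]) cube([1135, 374, 28]);


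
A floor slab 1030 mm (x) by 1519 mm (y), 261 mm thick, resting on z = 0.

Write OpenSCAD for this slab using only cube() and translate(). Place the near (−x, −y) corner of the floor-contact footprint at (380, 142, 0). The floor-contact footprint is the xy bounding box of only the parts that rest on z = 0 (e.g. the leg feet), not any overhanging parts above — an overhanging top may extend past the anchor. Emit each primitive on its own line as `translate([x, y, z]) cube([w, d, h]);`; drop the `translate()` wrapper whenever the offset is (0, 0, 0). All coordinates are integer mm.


translate([380, 142, 0]) cube([1030, 1519, 261]);


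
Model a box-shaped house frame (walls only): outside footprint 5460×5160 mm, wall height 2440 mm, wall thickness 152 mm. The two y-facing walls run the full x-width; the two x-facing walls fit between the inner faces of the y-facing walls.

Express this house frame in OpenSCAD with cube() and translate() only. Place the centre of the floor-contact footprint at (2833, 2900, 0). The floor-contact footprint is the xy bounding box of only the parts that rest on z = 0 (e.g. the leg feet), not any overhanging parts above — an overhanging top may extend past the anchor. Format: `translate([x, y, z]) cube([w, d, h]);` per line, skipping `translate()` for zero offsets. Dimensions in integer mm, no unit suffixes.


translate([103, 320, 0]) cube([5460, 152, 2440]);
translate([103, 5328, 0]) cube([5460, 152, 2440]);
translate([103, 472, 0]) cube([152, 4856, 2440]);
translate([5411, 472, 0]) cube([152, 4856, 2440]);


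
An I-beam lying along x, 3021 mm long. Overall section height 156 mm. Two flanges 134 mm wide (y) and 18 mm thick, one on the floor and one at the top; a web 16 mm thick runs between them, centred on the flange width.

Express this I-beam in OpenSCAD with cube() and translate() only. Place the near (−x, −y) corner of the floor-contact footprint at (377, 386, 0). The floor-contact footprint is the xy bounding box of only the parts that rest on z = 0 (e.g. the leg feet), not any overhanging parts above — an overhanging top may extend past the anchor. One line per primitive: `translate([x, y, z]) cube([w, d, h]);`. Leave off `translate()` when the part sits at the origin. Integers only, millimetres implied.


translate([377, 386, 0]) cube([3021, 134, 18]);
translate([377, 445, 18]) cube([3021, 16, 120]);
translate([377, 386, 138]) cube([3021, 134, 18]);


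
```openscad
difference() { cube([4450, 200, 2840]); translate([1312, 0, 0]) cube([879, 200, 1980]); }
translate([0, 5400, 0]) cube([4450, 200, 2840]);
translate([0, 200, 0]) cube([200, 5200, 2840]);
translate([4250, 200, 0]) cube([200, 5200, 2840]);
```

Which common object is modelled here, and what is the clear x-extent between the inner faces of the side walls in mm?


A single room. The interior width is 4050 mm.

Four walls enclosing a rectangle with a door in the front wall — a room. Outside width 4450 minus two 200 mm walls gives 4050 mm.


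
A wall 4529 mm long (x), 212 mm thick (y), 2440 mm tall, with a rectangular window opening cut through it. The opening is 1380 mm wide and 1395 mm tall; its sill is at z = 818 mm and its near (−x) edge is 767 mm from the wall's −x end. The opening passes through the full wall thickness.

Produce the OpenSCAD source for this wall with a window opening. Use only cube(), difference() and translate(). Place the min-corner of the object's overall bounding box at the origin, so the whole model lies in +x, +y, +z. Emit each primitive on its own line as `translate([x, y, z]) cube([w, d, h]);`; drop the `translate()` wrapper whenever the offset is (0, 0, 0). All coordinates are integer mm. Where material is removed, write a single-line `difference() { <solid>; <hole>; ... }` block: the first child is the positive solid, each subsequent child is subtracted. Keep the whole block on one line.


difference() { cube([4529, 212, 2440]); translate([767, 0, 818]) cube([1380, 212, 1395]); }


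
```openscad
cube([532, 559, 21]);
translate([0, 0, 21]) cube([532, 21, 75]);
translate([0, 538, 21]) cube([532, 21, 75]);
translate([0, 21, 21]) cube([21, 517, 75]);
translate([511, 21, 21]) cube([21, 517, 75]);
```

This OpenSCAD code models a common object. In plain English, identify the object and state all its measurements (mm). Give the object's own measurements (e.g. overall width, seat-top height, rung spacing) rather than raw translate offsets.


An open-topped rectangular box: outside dimensions 532×559×96 mm, with a uniform wall and base thickness of 21 mm. The base is a full 532×559 slab on the floor; four walls sit on top of the base. The front and back walls (the −y and +y sides) span the full width; the two side walls fit between them.


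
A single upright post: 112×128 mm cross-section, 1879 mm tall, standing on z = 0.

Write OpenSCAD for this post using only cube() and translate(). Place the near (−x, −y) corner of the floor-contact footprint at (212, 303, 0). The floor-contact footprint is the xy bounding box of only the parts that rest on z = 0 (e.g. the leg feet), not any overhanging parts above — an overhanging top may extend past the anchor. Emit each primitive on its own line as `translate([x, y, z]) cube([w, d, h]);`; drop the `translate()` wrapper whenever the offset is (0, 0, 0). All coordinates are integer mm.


translate([212, 303, 0]) cube([112, 128, 1879]);


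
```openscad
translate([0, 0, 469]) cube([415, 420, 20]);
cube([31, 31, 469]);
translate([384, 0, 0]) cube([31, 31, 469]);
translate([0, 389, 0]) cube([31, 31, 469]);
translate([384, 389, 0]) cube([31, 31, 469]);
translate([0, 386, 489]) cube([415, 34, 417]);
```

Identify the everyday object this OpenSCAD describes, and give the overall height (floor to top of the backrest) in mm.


A chair. The overall height is 906 mm.

A slab on four corner posts with a tall panel at the back — a chair. The seat slab sits at z = 469 with thickness 20, and the 417 mm backrest starts at the seat top, so the overall height is 469 + 20 + 417 = 906 mm.


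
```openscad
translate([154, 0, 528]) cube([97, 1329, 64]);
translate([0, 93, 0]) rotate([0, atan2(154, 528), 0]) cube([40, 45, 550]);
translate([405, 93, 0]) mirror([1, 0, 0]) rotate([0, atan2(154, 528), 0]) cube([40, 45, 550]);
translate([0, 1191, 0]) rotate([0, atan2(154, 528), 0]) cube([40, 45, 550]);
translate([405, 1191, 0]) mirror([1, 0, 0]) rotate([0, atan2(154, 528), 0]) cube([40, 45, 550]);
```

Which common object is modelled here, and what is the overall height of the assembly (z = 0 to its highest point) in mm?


A sawhorse. The overall height is 592 mm.

A beam across two mirrored pairs of raked legs — a sawhorse. The beam's underside is at z = 528 (matching the legs' vertical rise in atan2(154, 528)) and the beam is 64 mm tall, so its top is at 528 + 64 = 592 mm. The raked legs top out at the beam's underside, so that is the highest point.


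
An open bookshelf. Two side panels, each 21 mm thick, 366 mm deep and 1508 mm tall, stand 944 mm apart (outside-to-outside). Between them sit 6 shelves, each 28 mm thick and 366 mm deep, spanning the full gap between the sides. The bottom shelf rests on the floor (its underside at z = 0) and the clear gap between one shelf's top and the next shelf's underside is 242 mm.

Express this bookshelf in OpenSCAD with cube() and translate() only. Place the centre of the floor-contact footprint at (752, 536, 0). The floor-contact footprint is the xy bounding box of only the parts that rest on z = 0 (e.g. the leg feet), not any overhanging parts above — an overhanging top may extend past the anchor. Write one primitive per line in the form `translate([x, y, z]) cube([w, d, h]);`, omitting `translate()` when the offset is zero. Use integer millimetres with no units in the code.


translate([280, 353, 0]) cube([21, 366, 1508]);
translate([1203, 353, 0]) cube([21, 366, 1508]);
translate([301, 353, 0]) cube([902, 366, 28]);
translate([301, 353, 270]) cube([902, 366, 28]);
translate([301, 353, 540]) cube([902, 366, 28]);
translate([301, 353, 810]) cube([902, 366, 28]);
translate([301, 353, 1080]) cube([902, 366, 28]);
translate([301, 353, 1350]) cube([902, 366, 28]);


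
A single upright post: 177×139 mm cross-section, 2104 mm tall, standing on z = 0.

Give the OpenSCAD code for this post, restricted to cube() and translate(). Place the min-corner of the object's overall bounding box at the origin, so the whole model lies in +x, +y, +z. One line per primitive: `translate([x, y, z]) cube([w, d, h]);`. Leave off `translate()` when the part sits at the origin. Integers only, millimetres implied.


cube([177, 139, 2104]);


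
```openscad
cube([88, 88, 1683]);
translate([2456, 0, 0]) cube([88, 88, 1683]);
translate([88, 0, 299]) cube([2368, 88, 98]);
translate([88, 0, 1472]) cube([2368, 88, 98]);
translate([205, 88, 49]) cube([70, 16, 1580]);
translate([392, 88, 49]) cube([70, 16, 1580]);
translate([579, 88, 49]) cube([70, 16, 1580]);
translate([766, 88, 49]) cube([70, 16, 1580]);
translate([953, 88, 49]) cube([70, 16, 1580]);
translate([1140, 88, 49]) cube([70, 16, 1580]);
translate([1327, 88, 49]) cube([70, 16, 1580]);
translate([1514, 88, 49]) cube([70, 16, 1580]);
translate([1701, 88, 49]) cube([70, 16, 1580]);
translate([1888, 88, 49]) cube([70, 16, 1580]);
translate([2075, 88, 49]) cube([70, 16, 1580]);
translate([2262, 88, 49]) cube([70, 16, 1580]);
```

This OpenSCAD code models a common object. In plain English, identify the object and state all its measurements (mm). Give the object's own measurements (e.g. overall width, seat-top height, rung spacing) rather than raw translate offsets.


A fence section. Two 88×88 mm posts, 1683 mm tall, stand on the floor with a clear span of 2368 mm between their inner faces. Two horizontal rails of 88×98 mm section span the gap between the posts with their undersides at z = 299 mm and z = 1472 mm, flush with the posts' −y face. 12 pickets, each 70 mm wide, 16 mm thick and 1580 mm tall, are fixed to the +y face of the rails with their bottoms at z = 49 mm, spaced across the span with a 117 mm gap after the −x post and between neighbouring pickets, with 124 mm left before the +x post.


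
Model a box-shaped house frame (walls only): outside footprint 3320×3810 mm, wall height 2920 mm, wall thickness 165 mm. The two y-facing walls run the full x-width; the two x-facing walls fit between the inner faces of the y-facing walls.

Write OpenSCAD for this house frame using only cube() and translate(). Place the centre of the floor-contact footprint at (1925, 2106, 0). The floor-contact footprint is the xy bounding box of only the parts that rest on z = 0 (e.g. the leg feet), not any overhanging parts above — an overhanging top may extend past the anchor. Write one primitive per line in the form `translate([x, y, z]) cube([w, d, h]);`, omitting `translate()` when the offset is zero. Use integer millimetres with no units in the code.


translate([265, 201, 0]) cube([3320, 165, 2920]);
translate([265, 3846, 0]) cube([3320, 165, 2920]);
translate([265, 366, 0]) cube([165, 3480, 2920]);
translate([3420, 366, 0]) cube([165, 3480, 2920]);


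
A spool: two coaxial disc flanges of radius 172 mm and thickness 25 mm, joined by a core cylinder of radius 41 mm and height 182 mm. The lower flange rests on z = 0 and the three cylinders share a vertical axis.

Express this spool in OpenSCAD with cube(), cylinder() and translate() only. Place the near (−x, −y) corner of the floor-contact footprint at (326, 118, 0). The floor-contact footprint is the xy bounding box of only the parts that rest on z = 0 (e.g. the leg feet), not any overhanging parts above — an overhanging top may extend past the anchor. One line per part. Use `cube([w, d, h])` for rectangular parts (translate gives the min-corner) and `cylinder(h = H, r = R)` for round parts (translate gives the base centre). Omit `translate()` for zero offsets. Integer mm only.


translate([498, 290, 0]) cylinder(h = 25, r = 172);
translate([498, 290, 25]) cylinder(h = 182, r = 41);
translate([498, 290, 207]) cylinder(h = 25, r = 172);


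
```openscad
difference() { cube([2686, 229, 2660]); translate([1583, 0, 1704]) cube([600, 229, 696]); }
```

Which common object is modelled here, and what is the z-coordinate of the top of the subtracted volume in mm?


A wall with a window opening. The window head height is 2400 mm.

A wall with a rectangular opening subtracted — a window. Sill at z = 1704, opening 696 mm tall, so the head is at 1704 + 696 = 2400 mm.
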